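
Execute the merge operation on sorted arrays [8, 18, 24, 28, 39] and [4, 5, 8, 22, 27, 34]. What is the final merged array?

Merging process:

Compare 8 vs 4: take 4 from right. Merged: [4]
Compare 8 vs 5: take 5 from right. Merged: [4, 5]
Compare 8 vs 8: take 8 from left. Merged: [4, 5, 8]
Compare 18 vs 8: take 8 from right. Merged: [4, 5, 8, 8]
Compare 18 vs 22: take 18 from left. Merged: [4, 5, 8, 8, 18]
Compare 24 vs 22: take 22 from right. Merged: [4, 5, 8, 8, 18, 22]
Compare 24 vs 27: take 24 from left. Merged: [4, 5, 8, 8, 18, 22, 24]
Compare 28 vs 27: take 27 from right. Merged: [4, 5, 8, 8, 18, 22, 24, 27]
Compare 28 vs 34: take 28 from left. Merged: [4, 5, 8, 8, 18, 22, 24, 27, 28]
Compare 39 vs 34: take 34 from right. Merged: [4, 5, 8, 8, 18, 22, 24, 27, 28, 34]
Append remaining from left: [39]. Merged: [4, 5, 8, 8, 18, 22, 24, 27, 28, 34, 39]

Final merged array: [4, 5, 8, 8, 18, 22, 24, 27, 28, 34, 39]
Total comparisons: 10

The merged array is [4, 5, 8, 8, 18, 22, 24, 27, 28, 34, 39], requiring 10 comparisons. The merge step runs in O(n) time where n is the total number of elements.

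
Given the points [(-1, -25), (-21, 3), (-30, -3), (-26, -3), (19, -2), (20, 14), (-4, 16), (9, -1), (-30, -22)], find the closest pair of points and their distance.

Computing all pairwise distances among 9 points:

d((-1, -25), (-21, 3)) = 34.4093
d((-1, -25), (-30, -3)) = 36.4005
d((-1, -25), (-26, -3)) = 33.3017
d((-1, -25), (19, -2)) = 30.4795
d((-1, -25), (20, 14)) = 44.2945
d((-1, -25), (-4, 16)) = 41.1096
d((-1, -25), (9, -1)) = 26.0
d((-1, -25), (-30, -22)) = 29.1548
d((-21, 3), (-30, -3)) = 10.8167
d((-21, 3), (-26, -3)) = 7.8102
d((-21, 3), (19, -2)) = 40.3113
d((-21, 3), (20, 14)) = 42.45
d((-21, 3), (-4, 16)) = 21.4009
d((-21, 3), (9, -1)) = 30.2655
d((-21, 3), (-30, -22)) = 26.5707
d((-30, -3), (-26, -3)) = 4.0 <-- minimum
d((-30, -3), (19, -2)) = 49.0102
d((-30, -3), (20, 14)) = 52.811
d((-30, -3), (-4, 16)) = 32.2025
d((-30, -3), (9, -1)) = 39.0512
d((-30, -3), (-30, -22)) = 19.0
d((-26, -3), (19, -2)) = 45.0111
d((-26, -3), (20, 14)) = 49.0408
d((-26, -3), (-4, 16)) = 29.0689
d((-26, -3), (9, -1)) = 35.0571
d((-26, -3), (-30, -22)) = 19.4165
d((19, -2), (20, 14)) = 16.0312
d((19, -2), (-4, 16)) = 29.2062
d((19, -2), (9, -1)) = 10.0499
d((19, -2), (-30, -22)) = 52.9245
d((20, 14), (-4, 16)) = 24.0832
d((20, 14), (9, -1)) = 18.6011
d((20, 14), (-30, -22)) = 61.6117
d((-4, 16), (9, -1)) = 21.4009
d((-4, 16), (-30, -22)) = 46.0435
d((9, -1), (-30, -22)) = 44.2945

Closest pair: (-30, -3) and (-26, -3) with distance 4.0

The closest pair is (-30, -3) and (-26, -3) with Euclidean distance 4.0. For 9 points, brute-force pairwise comparison is shown above. For large n, the divide-and-conquer algorithm (sort by x, recurse on halves, check the dividing strip) achieves O(n log n).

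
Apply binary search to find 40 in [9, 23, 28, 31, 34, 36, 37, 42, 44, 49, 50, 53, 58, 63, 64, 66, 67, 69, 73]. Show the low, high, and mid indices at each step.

Binary search for 40 in [9, 23, 28, 31, 34, 36, 37, 42, 44, 49, 50, 53, 58, 63, 64, 66, 67, 69, 73]:

lo=0, hi=18, mid=9, arr[mid]=49 -> 49 > 40, search left half
lo=0, hi=8, mid=4, arr[mid]=34 -> 34 < 40, search right half
lo=5, hi=8, mid=6, arr[mid]=37 -> 37 < 40, search right half
lo=7, hi=8, mid=7, arr[mid]=42 -> 42 > 40, search left half
lo=7 > hi=6, target 40 not found

Binary search determines that 40 is not in the array after 4 comparisons. The search space was exhausted without finding the target.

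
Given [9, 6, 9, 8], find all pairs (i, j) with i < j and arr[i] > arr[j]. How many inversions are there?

Finding inversions in [9, 6, 9, 8]:

(0, 1): arr[0]=9 > arr[1]=6
(0, 3): arr[0]=9 > arr[3]=8
(2, 3): arr[2]=9 > arr[3]=8

Total inversions: 3

The array has 3 inversion(s): (0,1), (0,3), (2,3). Each pair (i,j) satisfies i < j and arr[i] > arr[j].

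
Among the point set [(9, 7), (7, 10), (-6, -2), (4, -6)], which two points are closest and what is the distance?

Computing all pairwise distances among 4 points:

d((9, 7), (7, 10)) = 3.6056 <-- minimum
d((9, 7), (-6, -2)) = 17.4929
d((9, 7), (4, -6)) = 13.9284
d((7, 10), (-6, -2)) = 17.6918
d((7, 10), (4, -6)) = 16.2788
d((-6, -2), (4, -6)) = 10.7703

Closest pair: (9, 7) and (7, 10) with distance 3.6056

The closest pair is (9, 7) and (7, 10) with Euclidean distance 3.6056. For 4 points, brute-force pairwise comparison is shown above. For large n, the divide-and-conquer algorithm (sort by x, recurse on halves, check the dividing strip) achieves O(n log n).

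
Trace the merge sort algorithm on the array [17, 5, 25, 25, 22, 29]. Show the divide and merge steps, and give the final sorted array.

Merge sort trace:

Split: [17, 5, 25, 25, 22, 29] -> [17, 5, 25] and [25, 22, 29]
  Split: [17, 5, 25] -> [17] and [5, 25]
    Split: [5, 25] -> [5] and [25]
    Merge: [5] + [25] -> [5, 25]
  Merge: [17] + [5, 25] -> [5, 17, 25]
  Split: [25, 22, 29] -> [25] and [22, 29]
    Split: [22, 29] -> [22] and [29]
    Merge: [22] + [29] -> [22, 29]
  Merge: [25] + [22, 29] -> [22, 25, 29]
Merge: [5, 17, 25] + [22, 25, 29] -> [5, 17, 22, 25, 25, 29]

Final sorted array: [5, 17, 22, 25, 25, 29]

The merge sort proceeds by recursively splitting the array and merging sorted halves.
After all merges, the sorted array is [5, 17, 22, 25, 25, 29].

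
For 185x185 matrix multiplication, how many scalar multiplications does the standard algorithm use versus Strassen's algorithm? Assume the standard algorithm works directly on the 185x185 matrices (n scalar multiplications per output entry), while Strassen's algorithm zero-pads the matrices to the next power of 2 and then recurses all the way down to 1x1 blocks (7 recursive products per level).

Matrix multiplication for 185x185 matrices:

Strassen's algorithm requires power-of-2 dimensions. Pad 185x185 to 256x256 (next power of 2).

Standard algorithm: 185^3 = 6331625 multiplications
Strassen's algorithm: 7^(log2(256)) = 7^8 = 5764801 multiplications
Savings: 6331625 - 5764801 = 566824 multiplications

Standard: 6331625 multiplications (185^3). Strassen: 5764801 multiplications (7^8, after padding to 256x256). Strassen reduces 8 recursive multiplications to 7 at each level.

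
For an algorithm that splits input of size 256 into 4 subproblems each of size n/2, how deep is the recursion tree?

For divide and conquer with division factor 2:

Problem sizes at each level:
Level 0: 256
Level 1: 128
Level 2: 64
Level 3: 32
Level 4: 16
Level 5: 8
Level 6: 4
Level 7: 2
Level 8: 1

The root is level 0 and the size-1 base case is level 8 (the tree spans levels 0 through 8, i.e. 9 levels counting the root), so the depth is the number of divisions: log_2(256) = 8

The recursion tree depth is log_2(256) = 8. At each level, the problem size is divided by 2, so it takes 8 divisions to reduce to a base case of size 1. The algorithm makes 4 recursive calls at each level.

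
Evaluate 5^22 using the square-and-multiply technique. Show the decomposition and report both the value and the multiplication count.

Computing 5^22 by squaring (build up from 5^1; each line after the first costs one multiplication):

5^1 = 5
5^2 = (5^1)^2 = 5^2 = 25
5^4 = (5^2)^2 = 25^2 = 625
5^5 = 5 * 5^4 = 5 * 625 = 3125
5^10 = (5^5)^2 = 3125^2 = 9765625
5^11 = 5 * 5^10 = 5 * 9765625 = 48828125
5^22 = (5^11)^2 = 48828125^2 = 2384185791015625

Result: 2384185791015625
Multiplications needed: 6 (6 lines after 5^1)

5^22 = 2384185791015625. Using exponentiation by squaring, this requires 6 multiplications. The key idea: if the exponent is even, square the half-power; if odd, multiply by the base once.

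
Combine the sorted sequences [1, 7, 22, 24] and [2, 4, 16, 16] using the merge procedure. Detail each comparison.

Merging process:

Compare 1 vs 2: take 1 from left. Merged: [1]
Compare 7 vs 2: take 2 from right. Merged: [1, 2]
Compare 7 vs 4: take 4 from right. Merged: [1, 2, 4]
Compare 7 vs 16: take 7 from left. Merged: [1, 2, 4, 7]
Compare 22 vs 16: take 16 from right. Merged: [1, 2, 4, 7, 16]
Compare 22 vs 16: take 16 from right. Merged: [1, 2, 4, 7, 16, 16]
Append remaining from left: [22, 24]. Merged: [1, 2, 4, 7, 16, 16, 22, 24]

Final merged array: [1, 2, 4, 7, 16, 16, 22, 24]
Total comparisons: 6

The merged array is [1, 2, 4, 7, 16, 16, 22, 24], requiring 6 comparisons. The merge step runs in O(n) time where n is the total number of elements.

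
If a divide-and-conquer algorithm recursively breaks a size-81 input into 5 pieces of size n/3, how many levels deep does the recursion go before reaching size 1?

For divide and conquer with division factor 3:

Problem sizes at each level:
Level 0: 81
Level 1: 27
Level 2: 9
Level 3: 3
Level 4: 1

The root is level 0 and the size-1 base case is level 4 (the tree spans levels 0 through 4, i.e. 5 levels counting the root), so the depth is the number of divisions: log_3(81) = 4

The recursion tree depth is log_3(81) = 4. At each level, the problem size is divided by 3, so it takes 4 divisions to reduce to a base case of size 1. The algorithm makes 5 recursive calls at each level.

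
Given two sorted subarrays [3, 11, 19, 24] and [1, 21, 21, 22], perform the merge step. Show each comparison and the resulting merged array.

Merging process:

Compare 3 vs 1: take 1 from right. Merged: [1]
Compare 3 vs 21: take 3 from left. Merged: [1, 3]
Compare 11 vs 21: take 11 from left. Merged: [1, 3, 11]
Compare 19 vs 21: take 19 from left. Merged: [1, 3, 11, 19]
Compare 24 vs 21: take 21 from right. Merged: [1, 3, 11, 19, 21]
Compare 24 vs 21: take 21 from right. Merged: [1, 3, 11, 19, 21, 21]
Compare 24 vs 22: take 22 from right. Merged: [1, 3, 11, 19, 21, 21, 22]
Append remaining from left: [24]. Merged: [1, 3, 11, 19, 21, 21, 22, 24]

Final merged array: [1, 3, 11, 19, 21, 21, 22, 24]
Total comparisons: 7

The merged array is [1, 3, 11, 19, 21, 21, 22, 24], requiring 7 comparisons. The merge step runs in O(n) time where n is the total number of elements.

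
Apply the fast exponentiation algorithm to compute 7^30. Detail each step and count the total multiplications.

Computing 7^30 by squaring (build up from 7^1; each line after the first costs one multiplication):

7^1 = 7
7^2 = (7^1)^2 = 7^2 = 49
7^3 = 7 * 7^2 = 7 * 49 = 343
7^6 = (7^3)^2 = 343^2 = 117649
7^7 = 7 * 7^6 = 7 * 117649 = 823543
7^14 = (7^7)^2 = 823543^2 = 678223072849
7^15 = 7 * 7^14 = 7 * 678223072849 = 4747561509943
7^30 = (7^15)^2 = 4747561509943^2 = 22539340290692258087863249

Result: 22539340290692258087863249
Multiplications needed: 7 (7 lines after 7^1)

7^30 = 22539340290692258087863249. Using exponentiation by squaring, this requires 7 multiplications. The key idea: if the exponent is even, square the half-power; if odd, multiply by the base once.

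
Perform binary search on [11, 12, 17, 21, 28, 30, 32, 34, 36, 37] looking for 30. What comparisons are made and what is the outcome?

Binary search for 30 in [11, 12, 17, 21, 28, 30, 32, 34, 36, 37]:

lo=0, hi=9, mid=4, arr[mid]=28 -> 28 < 30, search right half
lo=5, hi=9, mid=7, arr[mid]=34 -> 34 > 30, search left half
lo=5, hi=6, mid=5, arr[mid]=30 -> Found target at index 5!

Binary search finds 30 at index 5 after 3 comparisons. The search repeatedly halves the search space by comparing with the middle element.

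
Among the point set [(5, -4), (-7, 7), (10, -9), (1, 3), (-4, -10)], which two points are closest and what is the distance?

Computing all pairwise distances among 5 points:

d((5, -4), (-7, 7)) = 16.2788
d((5, -4), (10, -9)) = 7.0711 <-- minimum
d((5, -4), (1, 3)) = 8.0623
d((5, -4), (-4, -10)) = 10.8167
d((-7, 7), (10, -9)) = 23.3452
d((-7, 7), (1, 3)) = 8.9443
d((-7, 7), (-4, -10)) = 17.2627
d((10, -9), (1, 3)) = 15.0
d((10, -9), (-4, -10)) = 14.0357
d((1, 3), (-4, -10)) = 13.9284

Closest pair: (5, -4) and (10, -9) with distance 7.0711

The closest pair is (5, -4) and (10, -9) with Euclidean distance 7.0711. For 5 points, brute-force pairwise comparison is shown above. For large n, the divide-and-conquer algorithm (sort by x, recurse on halves, check the dividing strip) achieves O(n log n).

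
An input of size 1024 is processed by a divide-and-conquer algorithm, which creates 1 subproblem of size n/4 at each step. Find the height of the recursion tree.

For divide and conquer with division factor 4:

Problem sizes at each level:
Level 0: 1024
Level 1: 256
Level 2: 64
Level 3: 16
Level 4: 4
Level 5: 1

The root is level 0 and the size-1 base case is level 5 (the tree spans levels 0 through 5, i.e. 6 levels counting the root), so the depth is the number of divisions: log_4(1024) = 5

The recursion tree depth is log_4(1024) = 5. At each level, the problem size is divided by 4, so it takes 5 divisions to reduce to a base case of size 1. The algorithm makes 1 recursive call at each level.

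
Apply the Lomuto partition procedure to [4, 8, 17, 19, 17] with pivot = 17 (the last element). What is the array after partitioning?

Lomuto partition with pivot = 17:

Initial array: [4, 8, 17, 19, 17]

arr[0]=4 <= 17: swap with position 0, array becomes [4, 8, 17, 19, 17]
arr[1]=8 <= 17: swap with position 1, array becomes [4, 8, 17, 19, 17]
arr[2]=17 <= 17: swap with position 2, array becomes [4, 8, 17, 19, 17]
arr[3]=19 > 17: no swap

Place pivot at position 3: [4, 8, 17, 17, 19]
Pivot position: 3

After partitioning with pivot 17, the array becomes [4, 8, 17, 17, 19]. The pivot is placed at index 3. All elements to the left of the pivot are <= 17, and all elements to the right are > 17.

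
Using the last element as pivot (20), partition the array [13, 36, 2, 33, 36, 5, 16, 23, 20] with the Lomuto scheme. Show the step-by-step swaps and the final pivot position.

Lomuto partition with pivot = 20:

Initial array: [13, 36, 2, 33, 36, 5, 16, 23, 20]

arr[0]=13 <= 20: swap with position 0, array becomes [13, 36, 2, 33, 36, 5, 16, 23, 20]
arr[1]=36 > 20: no swap
arr[2]=2 <= 20: swap with position 1, array becomes [13, 2, 36, 33, 36, 5, 16, 23, 20]
arr[3]=33 > 20: no swap
arr[4]=36 > 20: no swap
arr[5]=5 <= 20: swap with position 2, array becomes [13, 2, 5, 33, 36, 36, 16, 23, 20]
arr[6]=16 <= 20: swap with position 3, array becomes [13, 2, 5, 16, 36, 36, 33, 23, 20]
arr[7]=23 > 20: no swap

Place pivot at position 4: [13, 2, 5, 16, 20, 36, 33, 23, 36]
Pivot position: 4

After partitioning with pivot 20, the array becomes [13, 2, 5, 16, 20, 36, 33, 23, 36]. The pivot is placed at index 4. All elements to the left of the pivot are <= 20, and all elements to the right are > 20.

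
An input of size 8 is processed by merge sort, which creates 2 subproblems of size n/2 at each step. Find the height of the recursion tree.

For divide and conquer with division factor 2:

Problem sizes at each level:
Level 0: 8
Level 1: 4
Level 2: 2
Level 3: 1

The root is level 0 and the size-1 base case is level 3 (the tree spans levels 0 through 3, i.e. 4 levels counting the root), so the depth is the number of divisions: log_2(8) = 3

The recursion tree depth is log_2(8) = 3. At each level, the problem size is divided by 2, so it takes 3 divisions to reduce to a base case of size 1. The algorithm makes 2 recursive calls at each level.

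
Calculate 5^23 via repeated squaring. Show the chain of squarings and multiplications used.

Computing 5^23 by squaring (build up from 5^1; each line after the first costs one multiplication):

5^1 = 5
5^2 = (5^1)^2 = 5^2 = 25
5^4 = (5^2)^2 = 25^2 = 625
5^5 = 5 * 5^4 = 5 * 625 = 3125
5^10 = (5^5)^2 = 3125^2 = 9765625
5^11 = 5 * 5^10 = 5 * 9765625 = 48828125
5^22 = (5^11)^2 = 48828125^2 = 2384185791015625
5^23 = 5 * 5^22 = 5 * 2384185791015625 = 11920928955078125

Result: 11920928955078125
Multiplications needed: 7 (7 lines after 5^1)

5^23 = 11920928955078125. Using exponentiation by squaring, this requires 7 multiplications. The key idea: if the exponent is even, square the half-power; if odd, multiply by the base once.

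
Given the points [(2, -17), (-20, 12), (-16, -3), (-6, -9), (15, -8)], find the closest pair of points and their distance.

Computing all pairwise distances among 5 points:

d((2, -17), (-20, 12)) = 36.4005
d((2, -17), (-16, -3)) = 22.8035
d((2, -17), (-6, -9)) = 11.3137 <-- minimum
d((2, -17), (15, -8)) = 15.8114
d((-20, 12), (-16, -3)) = 15.5242
d((-20, 12), (-6, -9)) = 25.2389
d((-20, 12), (15, -8)) = 40.3113
d((-16, -3), (-6, -9)) = 11.6619
d((-16, -3), (15, -8)) = 31.4006
d((-6, -9), (15, -8)) = 21.0238

Closest pair: (2, -17) and (-6, -9) with distance 11.3137

The closest pair is (2, -17) and (-6, -9) with Euclidean distance 11.3137. For 5 points, brute-force pairwise comparison is shown above. For large n, the divide-and-conquer algorithm (sort by x, recurse on halves, check the dividing strip) achieves O(n log n).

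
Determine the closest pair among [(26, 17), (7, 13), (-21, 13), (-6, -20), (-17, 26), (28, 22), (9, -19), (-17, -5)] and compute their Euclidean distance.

Computing all pairwise distances among 8 points:

d((26, 17), (7, 13)) = 19.4165
d((26, 17), (-21, 13)) = 47.1699
d((26, 17), (-6, -20)) = 48.9183
d((26, 17), (-17, 26)) = 43.9318
d((26, 17), (28, 22)) = 5.3852 <-- minimum
d((26, 17), (9, -19)) = 39.8121
d((26, 17), (-17, -5)) = 48.3011
d((7, 13), (-21, 13)) = 28.0
d((7, 13), (-6, -20)) = 35.4683
d((7, 13), (-17, 26)) = 27.2947
d((7, 13), (28, 22)) = 22.8473
d((7, 13), (9, -19)) = 32.0624
d((7, 13), (-17, -5)) = 30.0
d((-21, 13), (-6, -20)) = 36.2491
d((-21, 13), (-17, 26)) = 13.6015
d((-21, 13), (28, 22)) = 49.8197
d((-21, 13), (9, -19)) = 43.8634
d((-21, 13), (-17, -5)) = 18.4391
d((-6, -20), (-17, 26)) = 47.2969
d((-6, -20), (28, 22)) = 54.037
d((-6, -20), (9, -19)) = 15.0333
d((-6, -20), (-17, -5)) = 18.6011
d((-17, 26), (28, 22)) = 45.1774
d((-17, 26), (9, -19)) = 51.9711
d((-17, 26), (-17, -5)) = 31.0
d((28, 22), (9, -19)) = 45.1885
d((28, 22), (-17, -5)) = 52.4786
d((9, -19), (-17, -5)) = 29.5296

Closest pair: (26, 17) and (28, 22) with distance 5.3852

The closest pair is (26, 17) and (28, 22) with Euclidean distance 5.3852. For 8 points, brute-force pairwise comparison is shown above. For large n, the divide-and-conquer algorithm (sort by x, recurse on halves, check the dividing strip) achieves O(n log n).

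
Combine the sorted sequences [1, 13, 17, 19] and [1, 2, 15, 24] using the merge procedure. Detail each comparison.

Merging process:

Compare 1 vs 1: take 1 from left. Merged: [1]
Compare 13 vs 1: take 1 from right. Merged: [1, 1]
Compare 13 vs 2: take 2 from right. Merged: [1, 1, 2]
Compare 13 vs 15: take 13 from left. Merged: [1, 1, 2, 13]
Compare 17 vs 15: take 15 from right. Merged: [1, 1, 2, 13, 15]
Compare 17 vs 24: take 17 from left. Merged: [1, 1, 2, 13, 15, 17]
Compare 19 vs 24: take 19 from left. Merged: [1, 1, 2, 13, 15, 17, 19]
Append remaining from right: [24]. Merged: [1, 1, 2, 13, 15, 17, 19, 24]

Final merged array: [1, 1, 2, 13, 15, 17, 19, 24]
Total comparisons: 7

The merged array is [1, 1, 2, 13, 15, 17, 19, 24], requiring 7 comparisons. The merge step runs in O(n) time where n is the total number of elements.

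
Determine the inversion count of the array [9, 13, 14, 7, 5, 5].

Finding inversions in [9, 13, 14, 7, 5, 5]:

(0, 3): arr[0]=9 > arr[3]=7
(0, 4): arr[0]=9 > arr[4]=5
(0, 5): arr[0]=9 > arr[5]=5
(1, 3): arr[1]=13 > arr[3]=7
(1, 4): arr[1]=13 > arr[4]=5
(1, 5): arr[1]=13 > arr[5]=5
(2, 3): arr[2]=14 > arr[3]=7
(2, 4): arr[2]=14 > arr[4]=5
(2, 5): arr[2]=14 > arr[5]=5
(3, 4): arr[3]=7 > arr[4]=5
(3, 5): arr[3]=7 > arr[5]=5

Total inversions: 11

The array has 11 inversion(s): (0,3), (0,4), (0,5), (1,3), (1,4), (1,5), (2,3), (2,4), (2,5), (3,4), (3,5). Each pair (i,j) satisfies i < j and arr[i] > arr[j].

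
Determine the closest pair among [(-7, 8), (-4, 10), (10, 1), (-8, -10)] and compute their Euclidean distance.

Computing all pairwise distances among 4 points:

d((-7, 8), (-4, 10)) = 3.6056 <-- minimum
d((-7, 8), (10, 1)) = 18.3848
d((-7, 8), (-8, -10)) = 18.0278
d((-4, 10), (10, 1)) = 16.6433
d((-4, 10), (-8, -10)) = 20.3961
d((10, 1), (-8, -10)) = 21.095

Closest pair: (-7, 8) and (-4, 10) with distance 3.6056

The closest pair is (-7, 8) and (-4, 10) with Euclidean distance 3.6056. For 4 points, brute-force pairwise comparison is shown above. For large n, the divide-and-conquer algorithm (sort by x, recurse on halves, check the dividing strip) achieves O(n log n).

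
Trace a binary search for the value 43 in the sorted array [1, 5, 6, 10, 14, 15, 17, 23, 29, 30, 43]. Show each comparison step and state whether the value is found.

Binary search for 43 in [1, 5, 6, 10, 14, 15, 17, 23, 29, 30, 43]:

lo=0, hi=10, mid=5, arr[mid]=15 -> 15 < 43, search right half
lo=6, hi=10, mid=8, arr[mid]=29 -> 29 < 43, search right half
lo=9, hi=10, mid=9, arr[mid]=30 -> 30 < 43, search right half
lo=10, hi=10, mid=10, arr[mid]=43 -> Found target at index 10!

Binary search finds 43 at index 10 after 4 comparisons. The search repeatedly halves the search space by comparing with the middle element.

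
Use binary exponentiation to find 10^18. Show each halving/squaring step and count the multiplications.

Computing 10^18 by squaring (build up from 10^1; each line after the first costs one multiplication):

10^1 = 10
10^2 = (10^1)^2 = 10^2 = 100
10^4 = (10^2)^2 = 100^2 = 10000
10^8 = (10^4)^2 = 10000^2 = 100000000
10^9 = 10 * 10^8 = 10 * 100000000 = 1000000000
10^18 = (10^9)^2 = 1000000000^2 = 1000000000000000000

Result: 1000000000000000000
Multiplications needed: 5 (5 lines after 10^1)

10^18 = 1000000000000000000. Using exponentiation by squaring, this requires 5 multiplications. The key idea: if the exponent is even, square the half-power; if odd, multiply by the base once.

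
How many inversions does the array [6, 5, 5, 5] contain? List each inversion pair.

Finding inversions in [6, 5, 5, 5]:

(0, 1): arr[0]=6 > arr[1]=5
(0, 2): arr[0]=6 > arr[2]=5
(0, 3): arr[0]=6 > arr[3]=5

Total inversions: 3

The array has 3 inversion(s): (0,1), (0,2), (0,3). Each pair (i,j) satisfies i < j and arr[i] > arr[j].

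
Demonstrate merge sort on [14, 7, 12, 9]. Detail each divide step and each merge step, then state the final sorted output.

Merge sort trace:

Split: [14, 7, 12, 9] -> [14, 7] and [12, 9]
  Split: [14, 7] -> [14] and [7]
  Merge: [14] + [7] -> [7, 14]
  Split: [12, 9] -> [12] and [9]
  Merge: [12] + [9] -> [9, 12]
Merge: [7, 14] + [9, 12] -> [7, 9, 12, 14]

Final sorted array: [7, 9, 12, 14]

The merge sort proceeds by recursively splitting the array and merging sorted halves.
After all merges, the sorted array is [7, 9, 12, 14].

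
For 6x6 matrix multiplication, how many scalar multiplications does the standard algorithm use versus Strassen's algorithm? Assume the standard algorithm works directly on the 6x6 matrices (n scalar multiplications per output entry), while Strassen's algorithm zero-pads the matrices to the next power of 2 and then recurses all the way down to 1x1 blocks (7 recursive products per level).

Matrix multiplication for 6x6 matrices:

Strassen's algorithm requires power-of-2 dimensions. Pad 6x6 to 8x8 (next power of 2).

Standard algorithm: 6^3 = 216 multiplications
Strassen's algorithm: 7^(log2(8)) = 7^3 = 343 multiplications
Difference: 216 - 343 = -127 (Strassen uses MORE here due to padding overhead — for small or just-over-power-of-2 n, padding can outweigh the per-level savings)

Standard: 216 multiplications (6^3). Strassen: 343 multiplications (7^3, after padding to 8x8). Strassen reduces 8 recursive multiplications to 7 at each level.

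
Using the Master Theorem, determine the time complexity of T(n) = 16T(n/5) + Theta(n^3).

Master Theorem for T(n) = 16T(n/5) + O(n^3):

a = 16, b = 5, c = 3
log_b(a) = log_5(16) = 1.7227

Case 3: c = 3 > log_5(16) = 1.7227
T(n) = O(n^3) = O(n^3)

For T(n) = 16T(n/5) + O(n^3): log_5(16) = 1.7227. This is Case 3 of the Master Theorem (c > log_b(a), work dominated by root), giving O(n^3).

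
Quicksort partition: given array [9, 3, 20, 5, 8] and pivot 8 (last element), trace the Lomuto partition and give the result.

Lomuto partition with pivot = 8:

Initial array: [9, 3, 20, 5, 8]

arr[0]=9 > 8: no swap
arr[1]=3 <= 8: swap with position 0, array becomes [3, 9, 20, 5, 8]
arr[2]=20 > 8: no swap
arr[3]=5 <= 8: swap with position 1, array becomes [3, 5, 20, 9, 8]

Place pivot at position 2: [3, 5, 8, 9, 20]
Pivot position: 2

After partitioning with pivot 8, the array becomes [3, 5, 8, 9, 20]. The pivot is placed at index 2. All elements to the left of the pivot are <= 8, and all elements to the right are > 8.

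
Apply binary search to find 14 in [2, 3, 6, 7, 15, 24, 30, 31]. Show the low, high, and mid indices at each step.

Binary search for 14 in [2, 3, 6, 7, 15, 24, 30, 31]:

lo=0, hi=7, mid=3, arr[mid]=7 -> 7 < 14, search right half
lo=4, hi=7, mid=5, arr[mid]=24 -> 24 > 14, search left half
lo=4, hi=4, mid=4, arr[mid]=15 -> 15 > 14, search left half
lo=4 > hi=3, target 14 not found

Binary search determines that 14 is not in the array after 3 comparisons. The search space was exhausted without finding the target.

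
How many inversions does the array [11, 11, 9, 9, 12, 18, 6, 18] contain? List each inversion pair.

Finding inversions in [11, 11, 9, 9, 12, 18, 6, 18]:

(0, 2): arr[0]=11 > arr[2]=9
(0, 3): arr[0]=11 > arr[3]=9
(0, 6): arr[0]=11 > arr[6]=6
(1, 2): arr[1]=11 > arr[2]=9
(1, 3): arr[1]=11 > arr[3]=9
(1, 6): arr[1]=11 > arr[6]=6
(2, 6): arr[2]=9 > arr[6]=6
(3, 6): arr[3]=9 > arr[6]=6
(4, 6): arr[4]=12 > arr[6]=6
(5, 6): arr[5]=18 > arr[6]=6

Total inversions: 10

The array has 10 inversion(s): (0,2), (0,3), (0,6), (1,2), (1,3), (1,6), (2,6), (3,6), (4,6), (5,6). Each pair (i,j) satisfies i < j and arr[i] > arr[j].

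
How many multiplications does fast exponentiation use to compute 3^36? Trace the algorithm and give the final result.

Computing 3^36 by squaring (build up from 3^1; each line after the first costs one multiplication):

3^1 = 3
3^2 = (3^1)^2 = 3^2 = 9
3^4 = (3^2)^2 = 9^2 = 81
3^8 = (3^4)^2 = 81^2 = 6561
3^9 = 3 * 3^8 = 3 * 6561 = 19683
3^18 = (3^9)^2 = 19683^2 = 387420489
3^36 = (3^18)^2 = 387420489^2 = 150094635296999121

Result: 150094635296999121
Multiplications needed: 6 (6 lines after 3^1)

3^36 = 150094635296999121. Using exponentiation by squaring, this requires 6 multiplications. The key idea: if the exponent is even, square the half-power; if odd, multiply by the base once.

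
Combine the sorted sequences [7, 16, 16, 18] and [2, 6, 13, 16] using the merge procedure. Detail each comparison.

Merging process:

Compare 7 vs 2: take 2 from right. Merged: [2]
Compare 7 vs 6: take 6 from right. Merged: [2, 6]
Compare 7 vs 13: take 7 from left. Merged: [2, 6, 7]
Compare 16 vs 13: take 13 from right. Merged: [2, 6, 7, 13]
Compare 16 vs 16: take 16 from left. Merged: [2, 6, 7, 13, 16]
Compare 16 vs 16: take 16 from left. Merged: [2, 6, 7, 13, 16, 16]
Compare 18 vs 16: take 16 from right. Merged: [2, 6, 7, 13, 16, 16, 16]
Append remaining from left: [18]. Merged: [2, 6, 7, 13, 16, 16, 16, 18]

Final merged array: [2, 6, 7, 13, 16, 16, 16, 18]
Total comparisons: 7

The merged array is [2, 6, 7, 13, 16, 16, 16, 18], requiring 7 comparisons. The merge step runs in O(n) time where n is the total number of elements.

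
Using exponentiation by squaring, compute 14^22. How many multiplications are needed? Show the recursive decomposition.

Computing 14^22 by squaring (build up from 14^1; each line after the first costs one multiplication):

14^1 = 14
14^2 = (14^1)^2 = 14^2 = 196
14^4 = (14^2)^2 = 196^2 = 38416
14^5 = 14 * 14^4 = 14 * 38416 = 537824
14^10 = (14^5)^2 = 537824^2 = 289254654976
14^11 = 14 * 14^10 = 14 * 289254654976 = 4049565169664
14^22 = (14^11)^2 = 4049565169664^2 = 16398978063355821105872896

Result: 16398978063355821105872896
Multiplications needed: 6 (6 lines after 14^1)

14^22 = 16398978063355821105872896. Using exponentiation by squaring, this requires 6 multiplications. The key idea: if the exponent is even, square the half-power; if odd, multiply by the base once.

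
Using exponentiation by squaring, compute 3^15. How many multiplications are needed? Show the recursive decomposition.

Computing 3^15 by squaring (build up from 3^1; each line after the first costs one multiplication):

3^1 = 3
3^2 = (3^1)^2 = 3^2 = 9
3^3 = 3 * 3^2 = 3 * 9 = 27
3^6 = (3^3)^2 = 27^2 = 729
3^7 = 3 * 3^6 = 3 * 729 = 2187
3^14 = (3^7)^2 = 2187^2 = 4782969
3^15 = 3 * 3^14 = 3 * 4782969 = 14348907

Result: 14348907
Multiplications needed: 6 (6 lines after 3^1)

3^15 = 14348907. Using exponentiation by squaring, this requires 6 multiplications. The key idea: if the exponent is even, square the half-power; if odd, multiply by the base once.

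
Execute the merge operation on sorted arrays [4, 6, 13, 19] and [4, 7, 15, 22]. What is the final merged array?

Merging process:

Compare 4 vs 4: take 4 from left. Merged: [4]
Compare 6 vs 4: take 4 from right. Merged: [4, 4]
Compare 6 vs 7: take 6 from left. Merged: [4, 4, 6]
Compare 13 vs 7: take 7 from right. Merged: [4, 4, 6, 7]
Compare 13 vs 15: take 13 from left. Merged: [4, 4, 6, 7, 13]
Compare 19 vs 15: take 15 from right. Merged: [4, 4, 6, 7, 13, 15]
Compare 19 vs 22: take 19 from left. Merged: [4, 4, 6, 7, 13, 15, 19]
Append remaining from right: [22]. Merged: [4, 4, 6, 7, 13, 15, 19, 22]

Final merged array: [4, 4, 6, 7, 13, 15, 19, 22]
Total comparisons: 7

The merged array is [4, 4, 6, 7, 13, 15, 19, 22], requiring 7 comparisons. The merge step runs in O(n) time where n is the total number of elements.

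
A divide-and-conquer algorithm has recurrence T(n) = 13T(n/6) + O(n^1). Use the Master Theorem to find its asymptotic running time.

Master Theorem for T(n) = 13T(n/6) + O(n^1):

a = 13, b = 6, c = 1
log_b(a) = log_6(13) = 1.4315

Case 1: c = 1 < log_6(13) = 1.4315
T(n) = O(n^(log_6 13))

For T(n) = 13T(n/6) + O(n^1): log_6(13) = 1.4315. This is Case 1 of the Master Theorem (c < log_b(a), work dominated by leaves), giving O(n^(log_6 13)).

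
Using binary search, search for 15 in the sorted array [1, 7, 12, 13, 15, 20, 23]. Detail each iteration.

Binary search for 15 in [1, 7, 12, 13, 15, 20, 23]:

lo=0, hi=6, mid=3, arr[mid]=13 -> 13 < 15, search right half
lo=4, hi=6, mid=5, arr[mid]=20 -> 20 > 15, search left half
lo=4, hi=4, mid=4, arr[mid]=15 -> Found target at index 4!

Binary search finds 15 at index 4 after 3 comparisons. The search repeatedly halves the search space by comparing with the middle element.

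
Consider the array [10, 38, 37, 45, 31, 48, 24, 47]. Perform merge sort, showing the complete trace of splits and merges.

Merge sort trace:

Split: [10, 38, 37, 45, 31, 48, 24, 47] -> [10, 38, 37, 45] and [31, 48, 24, 47]
  Split: [10, 38, 37, 45] -> [10, 38] and [37, 45]
    Split: [10, 38] -> [10] and [38]
    Merge: [10] + [38] -> [10, 38]
    Split: [37, 45] -> [37] and [45]
    Merge: [37] + [45] -> [37, 45]
  Merge: [10, 38] + [37, 45] -> [10, 37, 38, 45]
  Split: [31, 48, 24, 47] -> [31, 48] and [24, 47]
    Split: [31, 48] -> [31] and [48]
    Merge: [31] + [48] -> [31, 48]
    Split: [24, 47] -> [24] and [47]
    Merge: [24] + [47] -> [24, 47]
  Merge: [31, 48] + [24, 47] -> [24, 31, 47, 48]
Merge: [10, 37, 38, 45] + [24, 31, 47, 48] -> [10, 24, 31, 37, 38, 45, 47, 48]

Final sorted array: [10, 24, 31, 37, 38, 45, 47, 48]

The merge sort proceeds by recursively splitting the array and merging sorted halves.
After all merges, the sorted array is [10, 24, 31, 37, 38, 45, 47, 48].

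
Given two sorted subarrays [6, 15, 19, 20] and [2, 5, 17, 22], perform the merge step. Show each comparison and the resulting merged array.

Merging process:

Compare 6 vs 2: take 2 from right. Merged: [2]
Compare 6 vs 5: take 5 from right. Merged: [2, 5]
Compare 6 vs 17: take 6 from left. Merged: [2, 5, 6]
Compare 15 vs 17: take 15 from left. Merged: [2, 5, 6, 15]
Compare 19 vs 17: take 17 from right. Merged: [2, 5, 6, 15, 17]
Compare 19 vs 22: take 19 from left. Merged: [2, 5, 6, 15, 17, 19]
Compare 20 vs 22: take 20 from left. Merged: [2, 5, 6, 15, 17, 19, 20]
Append remaining from right: [22]. Merged: [2, 5, 6, 15, 17, 19, 20, 22]

Final merged array: [2, 5, 6, 15, 17, 19, 20, 22]
Total comparisons: 7

The merged array is [2, 5, 6, 15, 17, 19, 20, 22], requiring 7 comparisons. The merge step runs in O(n) time where n is the total number of elements.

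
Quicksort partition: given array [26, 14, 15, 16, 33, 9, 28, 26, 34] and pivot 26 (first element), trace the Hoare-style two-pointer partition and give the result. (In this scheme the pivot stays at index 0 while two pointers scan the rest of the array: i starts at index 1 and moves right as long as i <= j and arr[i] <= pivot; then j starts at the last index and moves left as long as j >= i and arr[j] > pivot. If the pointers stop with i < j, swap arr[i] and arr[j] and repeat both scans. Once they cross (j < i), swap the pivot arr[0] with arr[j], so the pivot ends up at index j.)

Hoare-style two-pointer partition with pivot = 26:

Initial array: [26, 14, 15, 16, 33, 9, 28, 26, 34]

Pointers start at i = 1, j = 8.
i stops at index 4 (arr[4]=33 > 26), j stops at index 7 (arr[7]=26 <= 26): swap arr[4] and arr[7], array becomes [26, 14, 15, 16, 26, 9, 28, 33, 34]
i ends at 6, j ends at 5: the pointers have crossed (j < i), so scanning stops.

Swap pivot arr[0] with arr[5] to place pivot at position 5: [9, 14, 15, 16, 26, 26, 28, 33, 34]
Pivot position: 5

After partitioning with pivot 26, the array becomes [9, 14, 15, 16, 26, 26, 28, 33, 34]. The pivot is placed at index 5. All elements to the left of the pivot are <= 26, and all elements to the right are > 26.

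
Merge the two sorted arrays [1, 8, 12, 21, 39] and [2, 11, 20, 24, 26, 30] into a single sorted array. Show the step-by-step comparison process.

Merging process:

Compare 1 vs 2: take 1 from left. Merged: [1]
Compare 8 vs 2: take 2 from right. Merged: [1, 2]
Compare 8 vs 11: take 8 from left. Merged: [1, 2, 8]
Compare 12 vs 11: take 11 from right. Merged: [1, 2, 8, 11]
Compare 12 vs 20: take 12 from left. Merged: [1, 2, 8, 11, 12]
Compare 21 vs 20: take 20 from right. Merged: [1, 2, 8, 11, 12, 20]
Compare 21 vs 24: take 21 from left. Merged: [1, 2, 8, 11, 12, 20, 21]
Compare 39 vs 24: take 24 from right. Merged: [1, 2, 8, 11, 12, 20, 21, 24]
Compare 39 vs 26: take 26 from right. Merged: [1, 2, 8, 11, 12, 20, 21, 24, 26]
Compare 39 vs 30: take 30 from right. Merged: [1, 2, 8, 11, 12, 20, 21, 24, 26, 30]
Append remaining from left: [39]. Merged: [1, 2, 8, 11, 12, 20, 21, 24, 26, 30, 39]

Final merged array: [1, 2, 8, 11, 12, 20, 21, 24, 26, 30, 39]
Total comparisons: 10

The merged array is [1, 2, 8, 11, 12, 20, 21, 24, 26, 30, 39], requiring 10 comparisons. The merge step runs in O(n) time where n is the total number of elements.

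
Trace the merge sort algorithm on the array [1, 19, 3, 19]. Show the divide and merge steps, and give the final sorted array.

Merge sort trace:

Split: [1, 19, 3, 19] -> [1, 19] and [3, 19]
  Split: [1, 19] -> [1] and [19]
  Merge: [1] + [19] -> [1, 19]
  Split: [3, 19] -> [3] and [19]
  Merge: [3] + [19] -> [3, 19]
Merge: [1, 19] + [3, 19] -> [1, 3, 19, 19]

Final sorted array: [1, 3, 19, 19]

The merge sort proceeds by recursively splitting the array and merging sorted halves.
After all merges, the sorted array is [1, 3, 19, 19].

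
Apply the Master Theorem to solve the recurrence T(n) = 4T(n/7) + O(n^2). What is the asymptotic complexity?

Master Theorem for T(n) = 4T(n/7) + O(n^2):

a = 4, b = 7, c = 2
log_b(a) = log_7(4) = 0.7124

Case 3: c = 2 > log_7(4) = 0.7124
T(n) = O(n^2) = O(n^2)

For T(n) = 4T(n/7) + O(n^2): log_7(4) = 0.7124. This is Case 3 of the Master Theorem (c > log_b(a), work dominated by root), giving O(n^2).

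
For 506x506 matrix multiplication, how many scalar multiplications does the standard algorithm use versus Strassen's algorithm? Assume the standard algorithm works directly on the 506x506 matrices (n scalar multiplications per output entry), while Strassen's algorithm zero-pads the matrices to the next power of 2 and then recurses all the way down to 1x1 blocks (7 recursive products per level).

Matrix multiplication for 506x506 matrices:

Strassen's algorithm requires power-of-2 dimensions. Pad 506x506 to 512x512 (next power of 2).

Standard algorithm: 506^3 = 129554216 multiplications
Strassen's algorithm: 7^(log2(512)) = 7^9 = 40353607 multiplications
Savings: 129554216 - 40353607 = 89200609 multiplications

Standard: 129554216 multiplications (506^3). Strassen: 40353607 multiplications (7^9, after padding to 512x512). Strassen reduces 8 recursive multiplications to 7 at each level.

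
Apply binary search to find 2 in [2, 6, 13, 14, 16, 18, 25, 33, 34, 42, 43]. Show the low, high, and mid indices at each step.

Binary search for 2 in [2, 6, 13, 14, 16, 18, 25, 33, 34, 42, 43]:

lo=0, hi=10, mid=5, arr[mid]=18 -> 18 > 2, search left half
lo=0, hi=4, mid=2, arr[mid]=13 -> 13 > 2, search left half
lo=0, hi=1, mid=0, arr[mid]=2 -> Found target at index 0!

Binary search finds 2 at index 0 after 3 comparisons. The search repeatedly halves the search space by comparing with the middle element.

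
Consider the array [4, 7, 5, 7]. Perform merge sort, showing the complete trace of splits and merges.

Merge sort trace:

Split: [4, 7, 5, 7] -> [4, 7] and [5, 7]
  Split: [4, 7] -> [4] and [7]
  Merge: [4] + [7] -> [4, 7]
  Split: [5, 7] -> [5] and [7]
  Merge: [5] + [7] -> [5, 7]
Merge: [4, 7] + [5, 7] -> [4, 5, 7, 7]

Final sorted array: [4, 5, 7, 7]

The merge sort proceeds by recursively splitting the array and merging sorted halves.
After all merges, the sorted array is [4, 5, 7, 7].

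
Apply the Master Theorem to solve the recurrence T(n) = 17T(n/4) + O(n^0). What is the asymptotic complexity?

Master Theorem for T(n) = 17T(n/4) + O(n^0):

a = 17, b = 4, c = 0
log_b(a) = log_4(17) = 2.0437

Case 1: c = 0 < log_4(17) = 2.0437
T(n) = O(n^(log_4 17))

For T(n) = 17T(n/4) + O(n^0): log_4(17) = 2.0437. This is Case 1 of the Master Theorem (c < log_b(a), work dominated by leaves), giving O(n^(log_4 17)).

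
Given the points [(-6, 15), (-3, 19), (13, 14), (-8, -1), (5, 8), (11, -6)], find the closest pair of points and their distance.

Computing all pairwise distances among 6 points:

d((-6, 15), (-3, 19)) = 5.0 <-- minimum
d((-6, 15), (13, 14)) = 19.0263
d((-6, 15), (-8, -1)) = 16.1245
d((-6, 15), (5, 8)) = 13.0384
d((-6, 15), (11, -6)) = 27.0185
d((-3, 19), (13, 14)) = 16.7631
d((-3, 19), (-8, -1)) = 20.6155
d((-3, 19), (5, 8)) = 13.6015
d((-3, 19), (11, -6)) = 28.6531
d((13, 14), (-8, -1)) = 25.807
d((13, 14), (5, 8)) = 10.0
d((13, 14), (11, -6)) = 20.0998
d((-8, -1), (5, 8)) = 15.8114
d((-8, -1), (11, -6)) = 19.6469
d((5, 8), (11, -6)) = 15.2315

Closest pair: (-6, 15) and (-3, 19) with distance 5.0

The closest pair is (-6, 15) and (-3, 19) with Euclidean distance 5.0. For 6 points, brute-force pairwise comparison is shown above. For large n, the divide-and-conquer algorithm (sort by x, recurse on halves, check the dividing strip) achieves O(n log n).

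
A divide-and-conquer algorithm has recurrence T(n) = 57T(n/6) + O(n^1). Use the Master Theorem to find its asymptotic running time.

Master Theorem for T(n) = 57T(n/6) + O(n^1):

a = 57, b = 6, c = 1
log_b(a) = log_6(57) = 2.2565

Case 1: c = 1 < log_6(57) = 2.2565
T(n) = O(n^(log_6 57))

For T(n) = 57T(n/6) + O(n^1): log_6(57) = 2.2565. This is Case 1 of the Master Theorem (c < log_b(a), work dominated by leaves), giving O(n^(log_6 57)).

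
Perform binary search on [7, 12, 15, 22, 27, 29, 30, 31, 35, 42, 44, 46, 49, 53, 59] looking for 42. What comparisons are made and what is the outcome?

Binary search for 42 in [7, 12, 15, 22, 27, 29, 30, 31, 35, 42, 44, 46, 49, 53, 59]:

lo=0, hi=14, mid=7, arr[mid]=31 -> 31 < 42, search right half
lo=8, hi=14, mid=11, arr[mid]=46 -> 46 > 42, search left half
lo=8, hi=10, mid=9, arr[mid]=42 -> Found target at index 9!

Binary search finds 42 at index 9 after 3 comparisons. The search repeatedly halves the search space by comparing with the middle element.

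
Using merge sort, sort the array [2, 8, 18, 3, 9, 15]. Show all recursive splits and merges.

Merge sort trace:

Split: [2, 8, 18, 3, 9, 15] -> [2, 8, 18] and [3, 9, 15]
  Split: [2, 8, 18] -> [2] and [8, 18]
    Split: [8, 18] -> [8] and [18]
    Merge: [8] + [18] -> [8, 18]
  Merge: [2] + [8, 18] -> [2, 8, 18]
  Split: [3, 9, 15] -> [3] and [9, 15]
    Split: [9, 15] -> [9] and [15]
    Merge: [9] + [15] -> [9, 15]
  Merge: [3] + [9, 15] -> [3, 9, 15]
Merge: [2, 8, 18] + [3, 9, 15] -> [2, 3, 8, 9, 15, 18]

Final sorted array: [2, 3, 8, 9, 15, 18]

The merge sort proceeds by recursively splitting the array and merging sorted halves.
After all merges, the sorted array is [2, 3, 8, 9, 15, 18].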